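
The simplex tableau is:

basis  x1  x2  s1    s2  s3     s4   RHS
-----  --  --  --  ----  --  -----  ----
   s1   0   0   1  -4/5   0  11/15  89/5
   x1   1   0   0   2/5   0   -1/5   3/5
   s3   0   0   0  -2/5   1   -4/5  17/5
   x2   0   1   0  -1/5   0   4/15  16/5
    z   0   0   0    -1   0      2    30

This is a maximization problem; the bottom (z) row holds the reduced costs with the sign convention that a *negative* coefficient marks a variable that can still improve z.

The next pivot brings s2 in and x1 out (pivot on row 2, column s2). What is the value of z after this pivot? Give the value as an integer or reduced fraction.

Minimum ratio for s2: (3/5)/(2/5) = 3/2.
z changes by −(z-row coeff of s2)·ratio = −(-1)·(3/2) = 3/2.
New z = 30 + (3/2) = 63/2.

63/2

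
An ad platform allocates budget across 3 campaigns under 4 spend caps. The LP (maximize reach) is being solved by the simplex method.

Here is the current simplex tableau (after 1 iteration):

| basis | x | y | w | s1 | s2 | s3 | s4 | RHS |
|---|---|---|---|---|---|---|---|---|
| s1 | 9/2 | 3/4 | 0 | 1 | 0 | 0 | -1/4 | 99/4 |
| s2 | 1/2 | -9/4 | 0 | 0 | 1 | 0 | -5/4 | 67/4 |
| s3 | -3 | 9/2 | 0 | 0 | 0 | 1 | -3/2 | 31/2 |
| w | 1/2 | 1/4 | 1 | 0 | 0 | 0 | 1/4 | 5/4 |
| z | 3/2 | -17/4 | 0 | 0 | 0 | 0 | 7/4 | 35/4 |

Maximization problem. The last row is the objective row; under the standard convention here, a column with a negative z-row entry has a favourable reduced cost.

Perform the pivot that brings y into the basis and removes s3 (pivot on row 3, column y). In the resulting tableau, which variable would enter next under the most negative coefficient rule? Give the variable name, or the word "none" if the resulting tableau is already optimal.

Pivot element 9/2. New z-row = old z-row − (-17/4)·(row 3/(9/2)).
Updated z-row coefficients: x: -4/3, y: 0, w: 0, s1: 0, s2: 0, s3: 17/18, s4: 1/3.
The most negative is -4/3 in column x, so x would enter next.

x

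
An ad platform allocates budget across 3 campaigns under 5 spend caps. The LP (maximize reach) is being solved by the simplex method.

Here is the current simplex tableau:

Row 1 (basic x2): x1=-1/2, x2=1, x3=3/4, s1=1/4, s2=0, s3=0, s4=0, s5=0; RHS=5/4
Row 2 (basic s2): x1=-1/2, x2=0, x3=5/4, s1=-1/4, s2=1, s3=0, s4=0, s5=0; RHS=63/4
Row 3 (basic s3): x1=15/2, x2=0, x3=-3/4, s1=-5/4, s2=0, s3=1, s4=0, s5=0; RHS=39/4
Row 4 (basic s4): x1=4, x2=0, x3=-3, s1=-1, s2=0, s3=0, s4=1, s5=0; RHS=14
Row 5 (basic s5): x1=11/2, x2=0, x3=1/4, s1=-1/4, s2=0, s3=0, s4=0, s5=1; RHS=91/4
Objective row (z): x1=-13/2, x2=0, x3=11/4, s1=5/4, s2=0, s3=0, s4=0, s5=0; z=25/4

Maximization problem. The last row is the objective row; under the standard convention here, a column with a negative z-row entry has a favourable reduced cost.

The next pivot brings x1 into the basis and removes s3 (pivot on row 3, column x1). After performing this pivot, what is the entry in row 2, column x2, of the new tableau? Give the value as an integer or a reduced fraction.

0

Pivot element is row 3, column x1: 15/2.
Normalize row 3: new (row 3, x2) = 0/(15/2) = 0.
row 2 ← row 2 − (-1/2)·(new row 3): 0 − (-1/2)·0 = 0.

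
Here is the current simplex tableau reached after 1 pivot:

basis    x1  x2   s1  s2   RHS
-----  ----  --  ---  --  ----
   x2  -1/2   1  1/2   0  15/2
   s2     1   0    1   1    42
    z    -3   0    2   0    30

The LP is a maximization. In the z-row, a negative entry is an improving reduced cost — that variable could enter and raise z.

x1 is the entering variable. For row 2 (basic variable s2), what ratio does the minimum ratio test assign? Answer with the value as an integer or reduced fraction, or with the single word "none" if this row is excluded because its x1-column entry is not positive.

Ratio = RHS / (x1 entry) = 42 / 1 = 42.

42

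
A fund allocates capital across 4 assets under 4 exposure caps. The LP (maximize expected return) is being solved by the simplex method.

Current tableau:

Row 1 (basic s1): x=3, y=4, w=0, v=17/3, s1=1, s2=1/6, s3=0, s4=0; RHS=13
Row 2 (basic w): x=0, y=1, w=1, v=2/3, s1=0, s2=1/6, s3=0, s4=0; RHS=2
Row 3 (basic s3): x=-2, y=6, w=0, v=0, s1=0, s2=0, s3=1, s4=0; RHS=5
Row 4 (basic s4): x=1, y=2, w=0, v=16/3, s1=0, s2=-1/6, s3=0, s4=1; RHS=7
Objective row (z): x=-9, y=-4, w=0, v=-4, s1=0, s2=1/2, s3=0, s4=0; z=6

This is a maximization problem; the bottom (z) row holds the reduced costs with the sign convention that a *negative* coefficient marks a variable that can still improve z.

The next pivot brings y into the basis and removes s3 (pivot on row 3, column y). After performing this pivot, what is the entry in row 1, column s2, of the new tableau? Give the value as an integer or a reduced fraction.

Pivot element is row 3, column y: 6.
Normalize row 3: new (row 3, s2) = 0/6 = 0.
row 1 ← row 1 − 4·(new row 3): 1/6 − 4·0 = 1/6.

1/6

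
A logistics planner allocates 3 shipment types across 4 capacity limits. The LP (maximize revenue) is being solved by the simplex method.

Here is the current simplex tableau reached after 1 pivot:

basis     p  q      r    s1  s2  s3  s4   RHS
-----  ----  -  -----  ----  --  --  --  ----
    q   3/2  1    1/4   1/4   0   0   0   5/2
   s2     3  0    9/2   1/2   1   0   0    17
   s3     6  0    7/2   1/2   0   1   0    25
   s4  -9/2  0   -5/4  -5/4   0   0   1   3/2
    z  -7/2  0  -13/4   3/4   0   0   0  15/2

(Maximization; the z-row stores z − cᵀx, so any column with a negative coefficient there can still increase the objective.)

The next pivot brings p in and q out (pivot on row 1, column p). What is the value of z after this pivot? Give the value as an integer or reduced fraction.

40/3

Minimum ratio for p: (5/2)/(3/2) = 5/3.
z changes by −(z-row coeff of p)·ratio = −(-7/2)·(5/3) = 35/6.
New z = 15/2 + (35/6) = 40/3.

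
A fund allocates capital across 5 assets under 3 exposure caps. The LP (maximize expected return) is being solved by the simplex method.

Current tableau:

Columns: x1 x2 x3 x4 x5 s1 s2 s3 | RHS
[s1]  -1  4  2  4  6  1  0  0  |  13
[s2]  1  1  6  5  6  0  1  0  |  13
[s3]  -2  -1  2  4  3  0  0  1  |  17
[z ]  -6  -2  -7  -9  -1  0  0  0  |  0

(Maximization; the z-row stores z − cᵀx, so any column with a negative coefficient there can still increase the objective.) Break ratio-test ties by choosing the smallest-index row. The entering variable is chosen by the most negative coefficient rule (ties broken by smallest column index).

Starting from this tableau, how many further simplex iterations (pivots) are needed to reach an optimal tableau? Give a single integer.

pivot: x4 in, s2 out → z = 117/5
pivot: x1 in, x4 out → z = 78
No improving column remains; optimal.

2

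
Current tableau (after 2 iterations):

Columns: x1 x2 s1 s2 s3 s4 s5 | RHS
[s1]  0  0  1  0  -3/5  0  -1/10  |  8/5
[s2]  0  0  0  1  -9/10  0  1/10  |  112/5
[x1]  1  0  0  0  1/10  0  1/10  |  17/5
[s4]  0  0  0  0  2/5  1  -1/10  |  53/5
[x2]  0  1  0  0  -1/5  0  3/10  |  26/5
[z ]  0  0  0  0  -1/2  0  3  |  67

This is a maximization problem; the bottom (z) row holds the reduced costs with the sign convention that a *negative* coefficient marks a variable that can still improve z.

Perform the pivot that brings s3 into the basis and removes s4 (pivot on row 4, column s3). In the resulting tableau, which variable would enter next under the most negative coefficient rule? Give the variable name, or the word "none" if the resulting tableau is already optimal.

none

Pivot element 2/5. New z-row = old z-row − (-1/2)·(row 4/(2/5)).
Updated z-row coefficients: x1: 0, x2: 0, s1: 0, s2: 0, s3: 0, s4: 5/4, s5: 23/8.
No coefficient is strictly negative; the tableau after this pivot is optimal.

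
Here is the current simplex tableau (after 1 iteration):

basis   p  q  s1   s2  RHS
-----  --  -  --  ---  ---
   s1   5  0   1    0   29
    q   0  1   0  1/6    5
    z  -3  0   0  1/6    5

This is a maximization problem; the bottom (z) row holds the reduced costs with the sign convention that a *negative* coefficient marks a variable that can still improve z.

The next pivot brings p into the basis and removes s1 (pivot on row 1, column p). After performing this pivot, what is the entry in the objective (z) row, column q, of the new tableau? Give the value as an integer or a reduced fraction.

0

Pivot element is row 1, column p: 5.
Normalize row 1: new (row 1, q) = 0/5 = 0.
z-row ← z-row − (-3)·(new row 1): 0 − (-3)·0 = 0.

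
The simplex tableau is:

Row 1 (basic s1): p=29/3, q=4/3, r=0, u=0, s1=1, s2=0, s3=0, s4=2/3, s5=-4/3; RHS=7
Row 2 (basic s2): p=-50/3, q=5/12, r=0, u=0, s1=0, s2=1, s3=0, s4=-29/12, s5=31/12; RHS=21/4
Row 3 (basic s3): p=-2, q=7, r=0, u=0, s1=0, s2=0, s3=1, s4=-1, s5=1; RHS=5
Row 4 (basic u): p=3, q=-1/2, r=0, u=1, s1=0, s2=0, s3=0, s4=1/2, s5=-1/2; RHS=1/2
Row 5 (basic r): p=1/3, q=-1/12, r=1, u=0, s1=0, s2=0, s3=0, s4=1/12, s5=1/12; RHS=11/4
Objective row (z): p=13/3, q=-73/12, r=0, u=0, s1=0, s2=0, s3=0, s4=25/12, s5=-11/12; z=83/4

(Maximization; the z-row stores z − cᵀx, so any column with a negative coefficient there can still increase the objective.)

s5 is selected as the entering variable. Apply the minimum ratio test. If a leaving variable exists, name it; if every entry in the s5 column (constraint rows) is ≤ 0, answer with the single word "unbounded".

s2

Ratios: row 1 (s1): entry -4/3 ≤ 0, skip; row 2 (s2): (21/4)/(31/12) = 63/31; row 3 (s3): 5/1 = 5; row 4 (u): entry -1/2 ≤ 0, skip; row 5 (r): (11/4)/(1/12) = 33.
Minimum ratio is in the s2 row, so s2 leaves.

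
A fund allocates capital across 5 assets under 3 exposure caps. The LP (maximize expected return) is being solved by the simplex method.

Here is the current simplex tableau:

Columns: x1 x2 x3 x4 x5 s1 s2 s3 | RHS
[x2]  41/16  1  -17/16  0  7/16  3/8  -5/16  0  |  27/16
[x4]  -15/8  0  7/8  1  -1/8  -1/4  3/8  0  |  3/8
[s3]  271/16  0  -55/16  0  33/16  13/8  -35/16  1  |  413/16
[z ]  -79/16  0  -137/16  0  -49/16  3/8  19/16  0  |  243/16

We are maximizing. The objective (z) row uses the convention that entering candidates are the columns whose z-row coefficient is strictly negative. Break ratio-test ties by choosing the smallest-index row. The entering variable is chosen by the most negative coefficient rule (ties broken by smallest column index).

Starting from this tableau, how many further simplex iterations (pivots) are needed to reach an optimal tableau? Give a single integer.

pivot: x3 in, x4 out → z = 132/7
pivot: x1 in, s3 out → z = 5711/67
pivot: s1 in, x2 out → z = 687/7
No improving column remains; optimal.

3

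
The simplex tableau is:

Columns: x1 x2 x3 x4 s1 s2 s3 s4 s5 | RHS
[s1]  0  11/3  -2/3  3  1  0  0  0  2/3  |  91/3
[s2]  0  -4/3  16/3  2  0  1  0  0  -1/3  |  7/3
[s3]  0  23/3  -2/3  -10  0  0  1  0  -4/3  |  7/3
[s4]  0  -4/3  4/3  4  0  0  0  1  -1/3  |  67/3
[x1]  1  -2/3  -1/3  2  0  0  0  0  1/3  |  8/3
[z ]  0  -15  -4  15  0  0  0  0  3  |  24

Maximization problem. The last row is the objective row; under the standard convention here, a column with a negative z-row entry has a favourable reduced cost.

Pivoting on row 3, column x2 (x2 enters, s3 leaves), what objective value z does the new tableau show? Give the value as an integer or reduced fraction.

657/23

Minimum ratio for x2: (7/3)/(23/3) = 7/23.
z changes by −(z-row coeff of x2)·ratio = −(-15)·(7/23) = 105/23.
New z = 24 + (105/23) = 657/23.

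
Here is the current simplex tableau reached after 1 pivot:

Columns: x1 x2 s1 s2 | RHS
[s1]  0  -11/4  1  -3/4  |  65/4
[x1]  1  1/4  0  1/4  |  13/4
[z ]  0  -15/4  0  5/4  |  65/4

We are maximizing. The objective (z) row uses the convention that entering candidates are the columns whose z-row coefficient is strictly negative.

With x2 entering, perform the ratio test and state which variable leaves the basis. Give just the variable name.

Ratios: row 1 (s1): entry -11/4 ≤ 0, skip; row 2 (x1): (13/4)/(1/4) = 13.
Minimum ratio 13 is in the x1 row, so x1 leaves.

x1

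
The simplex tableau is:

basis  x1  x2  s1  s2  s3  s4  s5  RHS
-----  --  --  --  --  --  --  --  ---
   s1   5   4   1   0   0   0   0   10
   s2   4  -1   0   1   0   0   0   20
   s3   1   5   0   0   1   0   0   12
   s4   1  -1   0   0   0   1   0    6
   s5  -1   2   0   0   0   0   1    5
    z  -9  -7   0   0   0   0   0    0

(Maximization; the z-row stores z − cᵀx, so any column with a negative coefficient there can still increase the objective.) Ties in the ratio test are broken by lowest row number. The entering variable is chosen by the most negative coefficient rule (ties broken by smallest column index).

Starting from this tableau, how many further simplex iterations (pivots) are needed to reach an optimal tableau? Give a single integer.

1

pivot: x1 in, s1 out → z = 18
No improving column remains; optimal.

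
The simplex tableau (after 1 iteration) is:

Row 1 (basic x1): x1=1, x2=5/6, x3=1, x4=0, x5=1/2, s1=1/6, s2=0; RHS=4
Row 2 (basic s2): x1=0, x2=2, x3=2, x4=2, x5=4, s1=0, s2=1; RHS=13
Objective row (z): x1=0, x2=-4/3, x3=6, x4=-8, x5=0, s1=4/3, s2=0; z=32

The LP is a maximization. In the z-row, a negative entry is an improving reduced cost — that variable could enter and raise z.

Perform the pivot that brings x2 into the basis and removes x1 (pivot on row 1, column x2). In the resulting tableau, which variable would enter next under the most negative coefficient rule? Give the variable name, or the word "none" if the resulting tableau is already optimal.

Pivot element 5/6. New z-row = old z-row − (-4/3)·(row 1/(5/6)).
Updated z-row coefficients: x1: 8/5, x2: 0, x3: 38/5, x4: -8, x5: 4/5, s1: 8/5, s2: 0.
The most negative is -8 in column x4, so x4 would enter next.

x4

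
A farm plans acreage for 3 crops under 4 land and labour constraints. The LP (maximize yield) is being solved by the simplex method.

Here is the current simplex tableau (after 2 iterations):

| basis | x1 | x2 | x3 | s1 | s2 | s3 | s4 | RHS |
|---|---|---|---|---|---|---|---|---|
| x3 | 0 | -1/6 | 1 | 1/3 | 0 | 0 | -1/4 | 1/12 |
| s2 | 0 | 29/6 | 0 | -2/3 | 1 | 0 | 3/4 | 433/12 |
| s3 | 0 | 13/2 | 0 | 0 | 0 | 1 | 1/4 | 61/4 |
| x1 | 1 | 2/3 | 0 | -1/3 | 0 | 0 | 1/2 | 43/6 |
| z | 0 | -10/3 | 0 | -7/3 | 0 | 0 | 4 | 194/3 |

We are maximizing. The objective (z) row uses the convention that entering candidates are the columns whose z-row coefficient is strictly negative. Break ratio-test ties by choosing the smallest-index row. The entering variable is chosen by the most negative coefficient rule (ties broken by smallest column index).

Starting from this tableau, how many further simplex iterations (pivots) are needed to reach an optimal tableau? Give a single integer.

pivot: x2 in, s3 out → z = 2827/39
pivot: s1 in, x3 out → z = 1971/26
No improving column remains; optimal.

2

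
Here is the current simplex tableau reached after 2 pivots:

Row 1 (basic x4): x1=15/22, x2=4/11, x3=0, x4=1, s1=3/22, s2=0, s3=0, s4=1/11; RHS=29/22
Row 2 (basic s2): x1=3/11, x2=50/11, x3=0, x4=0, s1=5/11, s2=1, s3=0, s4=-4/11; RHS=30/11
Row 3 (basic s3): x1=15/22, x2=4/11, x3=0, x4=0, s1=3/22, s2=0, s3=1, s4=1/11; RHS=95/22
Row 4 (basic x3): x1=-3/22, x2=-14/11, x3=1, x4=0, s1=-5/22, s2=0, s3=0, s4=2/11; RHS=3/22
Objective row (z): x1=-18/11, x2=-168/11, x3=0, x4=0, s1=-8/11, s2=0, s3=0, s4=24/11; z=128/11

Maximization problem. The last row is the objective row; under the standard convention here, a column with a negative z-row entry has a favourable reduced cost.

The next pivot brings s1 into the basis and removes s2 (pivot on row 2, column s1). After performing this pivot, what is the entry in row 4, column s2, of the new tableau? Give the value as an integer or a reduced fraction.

Pivot element is row 2, column s1: 5/11.
Normalize row 2: new (row 2, s2) = 1/(5/11) = 11/5.
row 4 ← row 4 − (-5/22)·(new row 2): 0 − (-5/22)·(11/5) = 1/2.

1/2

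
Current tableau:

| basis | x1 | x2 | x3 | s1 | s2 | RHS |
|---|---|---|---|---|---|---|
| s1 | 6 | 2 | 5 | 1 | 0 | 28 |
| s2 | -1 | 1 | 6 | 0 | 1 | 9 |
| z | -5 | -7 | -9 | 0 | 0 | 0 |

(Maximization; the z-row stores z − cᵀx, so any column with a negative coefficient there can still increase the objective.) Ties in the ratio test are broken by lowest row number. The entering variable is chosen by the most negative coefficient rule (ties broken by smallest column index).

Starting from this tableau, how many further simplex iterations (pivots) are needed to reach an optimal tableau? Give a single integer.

3

pivot: x3 in, s2 out → z = 27/2
pivot: x1 in, s1 out → z = 33
pivot: x2 in, x3 out → z = 78
No improving column remains; optimal.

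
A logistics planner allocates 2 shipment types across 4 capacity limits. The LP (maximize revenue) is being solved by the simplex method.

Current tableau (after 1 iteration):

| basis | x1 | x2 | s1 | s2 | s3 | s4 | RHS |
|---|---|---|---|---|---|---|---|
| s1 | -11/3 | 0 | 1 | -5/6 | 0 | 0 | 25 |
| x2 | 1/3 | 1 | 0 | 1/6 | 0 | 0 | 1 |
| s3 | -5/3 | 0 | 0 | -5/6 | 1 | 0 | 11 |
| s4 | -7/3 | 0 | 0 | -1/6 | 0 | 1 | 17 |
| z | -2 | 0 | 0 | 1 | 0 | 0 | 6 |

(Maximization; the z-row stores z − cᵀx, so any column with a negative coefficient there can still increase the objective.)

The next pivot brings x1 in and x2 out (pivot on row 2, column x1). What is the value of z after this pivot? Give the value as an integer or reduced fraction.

12

Minimum ratio for x1: 1/(1/3) = 3.
z changes by −(z-row coeff of x1)·ratio = −(-2)·3 = 6.
New z = 6 + 6 = 12.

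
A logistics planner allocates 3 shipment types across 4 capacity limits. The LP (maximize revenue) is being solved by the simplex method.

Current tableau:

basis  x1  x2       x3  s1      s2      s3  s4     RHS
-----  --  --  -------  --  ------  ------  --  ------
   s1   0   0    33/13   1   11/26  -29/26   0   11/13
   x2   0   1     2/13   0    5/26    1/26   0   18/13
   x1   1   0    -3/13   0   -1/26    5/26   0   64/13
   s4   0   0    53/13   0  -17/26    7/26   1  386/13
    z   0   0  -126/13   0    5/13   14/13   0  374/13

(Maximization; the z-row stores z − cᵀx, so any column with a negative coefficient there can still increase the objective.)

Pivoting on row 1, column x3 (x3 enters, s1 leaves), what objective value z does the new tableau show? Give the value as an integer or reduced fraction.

32

Minimum ratio for x3: (11/13)/(33/13) = 1/3.
z changes by −(z-row coeff of x3)·ratio = −(-126/13)·(1/3) = 42/13.
New z = 374/13 + (42/13) = 32.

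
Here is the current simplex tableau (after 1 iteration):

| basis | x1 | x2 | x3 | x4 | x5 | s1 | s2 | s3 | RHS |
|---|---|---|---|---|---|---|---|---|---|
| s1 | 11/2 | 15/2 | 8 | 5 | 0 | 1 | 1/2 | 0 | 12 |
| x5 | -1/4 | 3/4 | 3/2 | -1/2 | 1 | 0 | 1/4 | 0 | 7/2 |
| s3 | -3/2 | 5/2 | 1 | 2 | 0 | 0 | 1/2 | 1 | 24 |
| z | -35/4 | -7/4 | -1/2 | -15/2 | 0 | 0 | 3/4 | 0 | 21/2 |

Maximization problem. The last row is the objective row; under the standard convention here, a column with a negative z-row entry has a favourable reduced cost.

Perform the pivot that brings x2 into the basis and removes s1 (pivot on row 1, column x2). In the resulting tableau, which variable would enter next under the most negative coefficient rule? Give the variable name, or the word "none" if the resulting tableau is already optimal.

Pivot element 15/2. New z-row = old z-row − (-7/4)·(row 1/(15/2)).
Updated z-row coefficients: x1: -112/15, x2: 0, x3: 41/30, x4: -19/3, x5: 0, s1: 7/30, s2: 13/15, s3: 0.
The most negative is -112/15 in column x1, so x1 would enter next.

x1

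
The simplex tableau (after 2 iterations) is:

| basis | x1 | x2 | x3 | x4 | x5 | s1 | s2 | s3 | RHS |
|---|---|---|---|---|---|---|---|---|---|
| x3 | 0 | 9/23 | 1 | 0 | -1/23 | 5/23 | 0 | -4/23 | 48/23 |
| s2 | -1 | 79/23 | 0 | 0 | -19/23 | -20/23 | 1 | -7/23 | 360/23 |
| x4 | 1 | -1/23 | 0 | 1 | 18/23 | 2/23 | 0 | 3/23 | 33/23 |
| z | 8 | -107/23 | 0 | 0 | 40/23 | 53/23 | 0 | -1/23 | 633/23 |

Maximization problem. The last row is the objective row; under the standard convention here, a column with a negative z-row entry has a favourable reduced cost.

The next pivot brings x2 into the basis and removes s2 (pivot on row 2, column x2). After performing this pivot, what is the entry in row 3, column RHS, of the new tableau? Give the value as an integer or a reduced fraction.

129/79

Pivot element is row 2, column x2: 79/23.
Normalize row 2: new (row 2, RHS) = (360/23)/(79/23) = 360/79.
row 3 ← row 3 − (-1/23)·(new row 2): 33/23 − (-1/23)·(360/79) = 129/79.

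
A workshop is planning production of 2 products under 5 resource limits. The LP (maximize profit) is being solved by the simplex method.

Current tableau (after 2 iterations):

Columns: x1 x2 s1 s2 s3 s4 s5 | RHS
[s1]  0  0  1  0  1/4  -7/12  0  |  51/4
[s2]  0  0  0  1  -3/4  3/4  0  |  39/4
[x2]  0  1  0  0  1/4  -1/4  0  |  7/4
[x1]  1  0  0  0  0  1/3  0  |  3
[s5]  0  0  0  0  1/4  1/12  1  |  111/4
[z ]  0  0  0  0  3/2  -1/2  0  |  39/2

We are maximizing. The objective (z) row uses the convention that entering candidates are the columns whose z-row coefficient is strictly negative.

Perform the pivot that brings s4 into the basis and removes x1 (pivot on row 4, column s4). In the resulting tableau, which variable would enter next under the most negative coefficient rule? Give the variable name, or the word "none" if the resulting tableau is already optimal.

none

Pivot element 1/3. New z-row = old z-row − (-1/2)·(row 4/(1/3)).
Updated z-row coefficients: x1: 3/2, x2: 0, s1: 0, s2: 0, s3: 3/2, s4: 0, s5: 0.
No coefficient is strictly negative; the tableau after this pivot is optimal.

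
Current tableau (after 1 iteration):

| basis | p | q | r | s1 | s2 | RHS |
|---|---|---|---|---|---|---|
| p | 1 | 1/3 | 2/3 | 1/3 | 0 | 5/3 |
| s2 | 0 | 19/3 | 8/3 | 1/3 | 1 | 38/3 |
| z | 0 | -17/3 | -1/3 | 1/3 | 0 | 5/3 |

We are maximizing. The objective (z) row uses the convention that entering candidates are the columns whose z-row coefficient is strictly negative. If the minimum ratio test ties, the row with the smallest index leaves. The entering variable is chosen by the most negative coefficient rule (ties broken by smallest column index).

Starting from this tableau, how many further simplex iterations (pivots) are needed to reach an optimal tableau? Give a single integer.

pivot: q in, s2 out → z = 13
No improving column remains; optimal.

1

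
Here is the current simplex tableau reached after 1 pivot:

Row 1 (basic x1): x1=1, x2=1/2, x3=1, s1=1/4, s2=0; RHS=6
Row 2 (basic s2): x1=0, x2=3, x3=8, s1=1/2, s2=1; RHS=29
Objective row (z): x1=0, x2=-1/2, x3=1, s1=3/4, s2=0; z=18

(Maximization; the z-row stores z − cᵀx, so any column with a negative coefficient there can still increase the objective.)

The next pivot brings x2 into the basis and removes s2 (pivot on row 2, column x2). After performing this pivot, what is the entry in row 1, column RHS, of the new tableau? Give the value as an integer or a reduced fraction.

7/6

Pivot element is row 2, column x2: 3.
Normalize row 2: new (row 2, RHS) = 29/3 = 29/3.
row 1 ← row 1 − (1/2)·(new row 2): 6 − (1/2)·(29/3) = 7/6.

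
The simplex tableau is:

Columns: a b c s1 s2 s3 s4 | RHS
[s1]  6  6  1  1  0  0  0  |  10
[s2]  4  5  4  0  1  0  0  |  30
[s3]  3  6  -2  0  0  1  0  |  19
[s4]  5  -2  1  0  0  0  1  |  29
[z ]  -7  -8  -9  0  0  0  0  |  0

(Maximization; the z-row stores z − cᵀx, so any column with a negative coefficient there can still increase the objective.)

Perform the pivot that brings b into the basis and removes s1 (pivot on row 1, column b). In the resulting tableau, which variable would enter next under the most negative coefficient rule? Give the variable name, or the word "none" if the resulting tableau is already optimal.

c

Pivot element 6. New z-row = old z-row − (-8)·(row 1/6).
Updated z-row coefficients: a: 1, b: 0, c: -23/3, s1: 4/3, s2: 0, s3: 0, s4: 0.
The most negative is -23/3 in column c, so c would enter next.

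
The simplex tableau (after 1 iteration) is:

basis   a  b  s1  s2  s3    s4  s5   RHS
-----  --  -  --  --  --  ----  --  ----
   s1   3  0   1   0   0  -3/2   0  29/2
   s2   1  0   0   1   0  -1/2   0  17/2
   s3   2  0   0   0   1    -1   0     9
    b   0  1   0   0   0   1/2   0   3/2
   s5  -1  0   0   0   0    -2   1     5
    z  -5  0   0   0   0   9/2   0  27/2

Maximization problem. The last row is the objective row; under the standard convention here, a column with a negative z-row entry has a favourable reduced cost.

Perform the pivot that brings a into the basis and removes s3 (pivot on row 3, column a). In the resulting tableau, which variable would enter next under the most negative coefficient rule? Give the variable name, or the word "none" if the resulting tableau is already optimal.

none

Pivot element 2. New z-row = old z-row − (-5)·(row 3/2).
Updated z-row coefficients: a: 0, b: 0, s1: 0, s2: 0, s3: 5/2, s4: 2, s5: 0.
No coefficient is strictly negative; the tableau after this pivot is optimal.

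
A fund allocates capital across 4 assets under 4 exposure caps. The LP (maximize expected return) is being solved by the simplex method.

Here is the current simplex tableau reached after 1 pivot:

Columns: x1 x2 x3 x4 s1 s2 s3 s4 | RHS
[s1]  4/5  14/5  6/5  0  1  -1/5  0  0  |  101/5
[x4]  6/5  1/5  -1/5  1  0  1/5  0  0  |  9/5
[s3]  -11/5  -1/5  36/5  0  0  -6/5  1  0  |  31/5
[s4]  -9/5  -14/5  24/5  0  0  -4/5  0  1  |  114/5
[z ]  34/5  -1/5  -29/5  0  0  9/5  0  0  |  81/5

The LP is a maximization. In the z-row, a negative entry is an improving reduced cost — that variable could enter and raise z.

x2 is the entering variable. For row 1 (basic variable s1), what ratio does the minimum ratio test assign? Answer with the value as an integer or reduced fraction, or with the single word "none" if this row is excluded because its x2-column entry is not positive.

101/14

Ratio = RHS / (x2 entry) = (101/5) / (14/5) = 101/14.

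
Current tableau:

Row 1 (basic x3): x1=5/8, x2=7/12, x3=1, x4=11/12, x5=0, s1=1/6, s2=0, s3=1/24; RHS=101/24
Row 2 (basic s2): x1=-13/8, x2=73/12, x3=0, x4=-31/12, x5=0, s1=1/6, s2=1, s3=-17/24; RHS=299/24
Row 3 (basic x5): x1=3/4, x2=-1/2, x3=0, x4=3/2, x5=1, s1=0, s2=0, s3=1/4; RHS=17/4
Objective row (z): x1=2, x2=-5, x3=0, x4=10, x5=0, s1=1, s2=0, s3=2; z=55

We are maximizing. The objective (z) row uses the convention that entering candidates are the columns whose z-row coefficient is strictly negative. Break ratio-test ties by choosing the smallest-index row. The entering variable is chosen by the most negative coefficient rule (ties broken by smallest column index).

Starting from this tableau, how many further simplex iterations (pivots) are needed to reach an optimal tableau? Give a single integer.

pivot: x2 in, s2 out → z = 9525/146
No improving column remains; optimal.

1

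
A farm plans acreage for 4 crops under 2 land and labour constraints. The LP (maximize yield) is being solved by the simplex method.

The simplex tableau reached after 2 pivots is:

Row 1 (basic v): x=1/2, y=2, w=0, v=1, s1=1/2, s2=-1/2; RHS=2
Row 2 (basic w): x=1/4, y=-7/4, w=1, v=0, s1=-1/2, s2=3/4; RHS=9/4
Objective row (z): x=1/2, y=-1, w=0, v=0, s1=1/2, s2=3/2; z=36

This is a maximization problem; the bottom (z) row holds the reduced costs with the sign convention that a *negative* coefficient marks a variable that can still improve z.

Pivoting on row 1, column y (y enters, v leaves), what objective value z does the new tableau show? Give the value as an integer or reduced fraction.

Minimum ratio for y: 2/2 = 1.
z changes by −(z-row coeff of y)·ratio = −(-1)·1 = 1.
New z = 36 + 1 = 37.

37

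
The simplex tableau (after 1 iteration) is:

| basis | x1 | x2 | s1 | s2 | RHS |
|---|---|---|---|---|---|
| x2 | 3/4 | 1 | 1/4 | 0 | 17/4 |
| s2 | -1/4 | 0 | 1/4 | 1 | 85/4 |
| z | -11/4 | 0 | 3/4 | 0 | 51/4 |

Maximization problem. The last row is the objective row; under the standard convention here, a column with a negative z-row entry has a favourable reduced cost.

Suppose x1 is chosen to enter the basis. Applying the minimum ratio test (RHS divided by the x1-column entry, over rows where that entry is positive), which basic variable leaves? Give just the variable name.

Ratios: row 1 (x2): (17/4)/(3/4) = 17/3; row 2 (s2): entry -1/4 ≤ 0, skip.
Minimum ratio 17/3 is in the x2 row, so x2 leaves.

x2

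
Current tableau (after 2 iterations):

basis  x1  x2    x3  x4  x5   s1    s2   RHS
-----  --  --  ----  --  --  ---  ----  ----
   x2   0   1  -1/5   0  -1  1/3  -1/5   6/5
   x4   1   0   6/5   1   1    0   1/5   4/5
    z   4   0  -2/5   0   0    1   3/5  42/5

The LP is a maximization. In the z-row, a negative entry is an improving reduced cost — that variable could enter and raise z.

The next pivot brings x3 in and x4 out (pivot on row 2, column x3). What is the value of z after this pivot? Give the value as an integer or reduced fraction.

Minimum ratio for x3: (4/5)/(6/5) = 2/3.
z changes by −(z-row coeff of x3)·ratio = −(-2/5)·(2/3) = 4/15.
New z = 42/5 + (4/15) = 26/3.

26/3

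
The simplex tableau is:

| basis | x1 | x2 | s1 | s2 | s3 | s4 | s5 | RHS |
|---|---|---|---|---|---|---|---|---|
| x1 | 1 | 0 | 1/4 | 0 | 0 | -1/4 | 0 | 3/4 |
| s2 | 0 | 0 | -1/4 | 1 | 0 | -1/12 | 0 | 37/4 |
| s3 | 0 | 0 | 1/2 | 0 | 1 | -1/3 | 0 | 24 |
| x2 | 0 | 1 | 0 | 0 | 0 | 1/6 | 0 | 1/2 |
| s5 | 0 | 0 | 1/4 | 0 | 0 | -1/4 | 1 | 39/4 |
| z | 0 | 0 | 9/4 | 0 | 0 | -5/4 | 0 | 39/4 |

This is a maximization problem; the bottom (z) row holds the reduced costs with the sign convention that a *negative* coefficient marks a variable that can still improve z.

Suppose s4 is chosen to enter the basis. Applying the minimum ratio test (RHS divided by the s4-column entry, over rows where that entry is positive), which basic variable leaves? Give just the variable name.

Ratios: row 1 (x1): entry -1/4 ≤ 0, skip; row 2 (s2): entry -1/12 ≤ 0, skip; row 3 (s3): entry -1/3 ≤ 0, skip; row 4 (x2): (1/2)/(1/6) = 3; row 5 (s5): entry -1/4 ≤ 0, skip.
Minimum ratio 3 is in the x2 row, so x2 leaves.

x2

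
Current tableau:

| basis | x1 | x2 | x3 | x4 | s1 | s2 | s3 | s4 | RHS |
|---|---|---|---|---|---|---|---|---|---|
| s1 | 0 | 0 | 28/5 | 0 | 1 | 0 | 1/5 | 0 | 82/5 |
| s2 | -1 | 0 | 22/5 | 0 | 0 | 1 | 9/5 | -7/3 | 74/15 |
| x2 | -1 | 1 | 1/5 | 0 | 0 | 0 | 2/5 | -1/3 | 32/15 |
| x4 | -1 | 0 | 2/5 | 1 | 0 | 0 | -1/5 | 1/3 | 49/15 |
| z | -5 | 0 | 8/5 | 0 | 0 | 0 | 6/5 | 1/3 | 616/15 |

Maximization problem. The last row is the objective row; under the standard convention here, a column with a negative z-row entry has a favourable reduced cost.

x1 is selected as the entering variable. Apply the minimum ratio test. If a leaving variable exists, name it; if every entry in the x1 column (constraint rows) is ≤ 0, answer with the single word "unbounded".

unbounded

x1-column entries: row 1: 0, row 2: -1, row 3: -1, row 4: -1. All ≤ 0, so x1 can increase without bound; the LP is unbounded in this direction.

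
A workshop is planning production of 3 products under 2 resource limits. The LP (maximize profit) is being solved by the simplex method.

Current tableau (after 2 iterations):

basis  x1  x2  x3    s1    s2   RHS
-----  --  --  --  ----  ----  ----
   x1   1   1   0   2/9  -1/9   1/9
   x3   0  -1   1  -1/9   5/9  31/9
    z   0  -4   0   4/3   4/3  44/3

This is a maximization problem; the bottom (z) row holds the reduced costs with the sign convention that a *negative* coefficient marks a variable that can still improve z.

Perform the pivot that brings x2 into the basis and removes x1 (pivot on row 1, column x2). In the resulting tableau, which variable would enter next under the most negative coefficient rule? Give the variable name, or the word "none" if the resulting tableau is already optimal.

none

Pivot element 1. New z-row = old z-row − (-4)·(row 1/1).
Updated z-row coefficients: x1: 4, x2: 0, x3: 0, s1: 20/9, s2: 8/9.
No coefficient is strictly negative; the tableau after this pivot is optimal.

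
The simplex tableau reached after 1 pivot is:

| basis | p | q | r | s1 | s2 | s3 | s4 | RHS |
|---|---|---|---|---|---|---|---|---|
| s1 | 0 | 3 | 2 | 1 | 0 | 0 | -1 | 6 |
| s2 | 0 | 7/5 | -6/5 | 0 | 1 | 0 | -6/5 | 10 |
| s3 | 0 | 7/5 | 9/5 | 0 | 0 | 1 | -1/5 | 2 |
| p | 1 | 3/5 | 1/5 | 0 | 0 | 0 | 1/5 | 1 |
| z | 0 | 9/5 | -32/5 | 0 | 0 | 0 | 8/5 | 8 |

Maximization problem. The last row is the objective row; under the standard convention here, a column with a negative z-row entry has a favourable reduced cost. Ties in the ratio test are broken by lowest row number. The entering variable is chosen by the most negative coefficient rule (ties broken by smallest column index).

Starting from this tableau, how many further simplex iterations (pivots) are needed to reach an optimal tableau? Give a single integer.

1

pivot: r in, s3 out → z = 136/9
No improving column remains; optimal.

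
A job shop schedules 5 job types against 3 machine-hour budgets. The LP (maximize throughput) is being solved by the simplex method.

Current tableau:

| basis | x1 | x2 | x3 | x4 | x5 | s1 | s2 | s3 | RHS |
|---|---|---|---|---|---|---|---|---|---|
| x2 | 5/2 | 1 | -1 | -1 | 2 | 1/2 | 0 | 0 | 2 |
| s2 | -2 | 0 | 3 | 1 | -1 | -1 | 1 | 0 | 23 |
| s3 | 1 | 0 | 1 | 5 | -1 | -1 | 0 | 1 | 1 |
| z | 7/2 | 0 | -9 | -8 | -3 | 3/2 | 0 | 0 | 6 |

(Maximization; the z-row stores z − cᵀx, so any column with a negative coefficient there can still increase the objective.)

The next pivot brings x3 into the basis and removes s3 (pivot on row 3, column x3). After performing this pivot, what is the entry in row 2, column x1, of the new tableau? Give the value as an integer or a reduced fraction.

-5

Pivot element is row 3, column x3: 1.
Normalize row 3: new (row 3, x1) = 1/1 = 1.
row 2 ← row 2 − 3·(new row 3): -2 − 3·1 = -5.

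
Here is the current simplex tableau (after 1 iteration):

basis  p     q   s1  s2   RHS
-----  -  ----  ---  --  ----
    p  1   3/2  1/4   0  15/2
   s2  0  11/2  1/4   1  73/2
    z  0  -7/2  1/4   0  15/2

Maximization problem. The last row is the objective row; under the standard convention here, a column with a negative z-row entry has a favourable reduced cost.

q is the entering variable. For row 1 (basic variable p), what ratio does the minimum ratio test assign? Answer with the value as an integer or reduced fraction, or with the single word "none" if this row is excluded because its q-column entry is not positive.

Ratio = RHS / (q entry) = (15/2) / (3/2) = 5.

5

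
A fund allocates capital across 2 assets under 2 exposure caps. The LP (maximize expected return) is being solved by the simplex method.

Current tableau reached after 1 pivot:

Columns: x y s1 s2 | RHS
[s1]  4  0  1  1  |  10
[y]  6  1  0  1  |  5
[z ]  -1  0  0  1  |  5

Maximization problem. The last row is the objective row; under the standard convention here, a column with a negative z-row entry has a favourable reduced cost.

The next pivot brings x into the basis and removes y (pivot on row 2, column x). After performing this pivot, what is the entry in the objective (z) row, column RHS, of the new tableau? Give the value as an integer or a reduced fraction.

Pivot element is row 2, column x: 6.
Normalize row 2: new (row 2, RHS) = 5/6 = 5/6.
z-row ← z-row − (-1)·(new row 2): 5 − (-1)·(5/6) = 35/6.

35/6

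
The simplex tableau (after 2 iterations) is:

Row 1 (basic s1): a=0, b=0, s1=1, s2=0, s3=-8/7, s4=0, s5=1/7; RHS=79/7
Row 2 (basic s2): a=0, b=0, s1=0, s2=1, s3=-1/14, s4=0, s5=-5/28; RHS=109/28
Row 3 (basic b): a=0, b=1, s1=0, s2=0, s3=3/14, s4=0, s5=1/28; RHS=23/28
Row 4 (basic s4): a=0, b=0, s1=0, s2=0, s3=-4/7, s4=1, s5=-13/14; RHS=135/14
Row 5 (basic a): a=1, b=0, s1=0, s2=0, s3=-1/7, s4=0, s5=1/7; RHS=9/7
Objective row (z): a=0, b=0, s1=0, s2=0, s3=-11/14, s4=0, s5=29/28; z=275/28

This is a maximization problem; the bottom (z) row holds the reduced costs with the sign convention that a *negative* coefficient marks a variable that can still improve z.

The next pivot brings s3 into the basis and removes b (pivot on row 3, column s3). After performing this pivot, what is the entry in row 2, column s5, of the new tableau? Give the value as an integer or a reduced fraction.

Pivot element is row 3, column s3: 3/14.
Normalize row 3: new (row 3, s5) = (1/28)/(3/14) = 1/6.
row 2 ← row 2 − (-1/14)·(new row 3): -5/28 − (-1/14)·(1/6) = -1/6.

-1/6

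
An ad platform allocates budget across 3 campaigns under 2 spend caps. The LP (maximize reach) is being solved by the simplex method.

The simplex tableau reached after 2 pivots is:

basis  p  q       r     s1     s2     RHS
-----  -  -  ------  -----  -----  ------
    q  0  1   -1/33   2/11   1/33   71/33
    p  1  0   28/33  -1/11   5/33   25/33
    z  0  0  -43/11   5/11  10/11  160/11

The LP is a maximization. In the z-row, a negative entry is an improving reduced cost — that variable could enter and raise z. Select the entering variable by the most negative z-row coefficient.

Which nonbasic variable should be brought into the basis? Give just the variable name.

r

Objective-row coefficients: p: 0, q: 0, r: -43/11, s1: 5/11, s2: 10/11.
The most negative is -43/11 in column r, so r enters.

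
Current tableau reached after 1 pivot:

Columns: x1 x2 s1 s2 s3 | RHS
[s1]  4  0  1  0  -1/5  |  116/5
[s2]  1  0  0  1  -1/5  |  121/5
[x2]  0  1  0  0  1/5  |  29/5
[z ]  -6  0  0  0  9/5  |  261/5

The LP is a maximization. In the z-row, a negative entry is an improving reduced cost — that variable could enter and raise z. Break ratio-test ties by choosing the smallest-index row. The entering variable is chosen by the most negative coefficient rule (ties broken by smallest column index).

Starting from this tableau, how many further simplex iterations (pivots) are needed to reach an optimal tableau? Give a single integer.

1

pivot: x1 in, s1 out → z = 87
No improving column remains; optimal.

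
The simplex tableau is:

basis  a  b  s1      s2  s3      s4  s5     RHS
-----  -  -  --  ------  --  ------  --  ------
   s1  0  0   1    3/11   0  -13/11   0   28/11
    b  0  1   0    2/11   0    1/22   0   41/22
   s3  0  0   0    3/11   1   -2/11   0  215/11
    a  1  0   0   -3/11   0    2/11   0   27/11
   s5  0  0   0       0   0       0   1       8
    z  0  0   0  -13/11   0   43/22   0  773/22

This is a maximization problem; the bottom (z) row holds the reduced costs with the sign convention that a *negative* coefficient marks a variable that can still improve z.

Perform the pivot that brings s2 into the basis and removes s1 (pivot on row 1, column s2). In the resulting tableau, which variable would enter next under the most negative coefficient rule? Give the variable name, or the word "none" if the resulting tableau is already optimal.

Pivot element 3/11. New z-row = old z-row − (-13/11)·(row 1/(3/11)).
Updated z-row coefficients: a: 0, b: 0, s1: 13/3, s2: 0, s3: 0, s4: -19/6, s5: 0.
The most negative is -19/6 in column s4, so s4 would enter next.

s4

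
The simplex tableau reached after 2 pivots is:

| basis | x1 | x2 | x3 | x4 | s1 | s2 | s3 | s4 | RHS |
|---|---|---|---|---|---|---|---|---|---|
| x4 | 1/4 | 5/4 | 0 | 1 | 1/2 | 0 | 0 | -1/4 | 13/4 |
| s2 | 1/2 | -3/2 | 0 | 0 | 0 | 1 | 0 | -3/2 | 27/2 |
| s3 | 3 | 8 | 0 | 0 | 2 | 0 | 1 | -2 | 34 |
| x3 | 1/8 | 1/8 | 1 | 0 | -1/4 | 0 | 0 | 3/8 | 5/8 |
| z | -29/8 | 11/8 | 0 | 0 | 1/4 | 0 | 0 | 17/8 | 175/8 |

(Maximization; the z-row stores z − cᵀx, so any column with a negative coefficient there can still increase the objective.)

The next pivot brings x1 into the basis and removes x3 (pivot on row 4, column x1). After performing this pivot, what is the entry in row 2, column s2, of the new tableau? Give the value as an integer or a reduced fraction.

Pivot element is row 4, column x1: 1/8.
Normalize row 4: new (row 4, s2) = 0/(1/8) = 0.
row 2 ← row 2 − (1/2)·(new row 4): 1 − (1/2)·0 = 1.

1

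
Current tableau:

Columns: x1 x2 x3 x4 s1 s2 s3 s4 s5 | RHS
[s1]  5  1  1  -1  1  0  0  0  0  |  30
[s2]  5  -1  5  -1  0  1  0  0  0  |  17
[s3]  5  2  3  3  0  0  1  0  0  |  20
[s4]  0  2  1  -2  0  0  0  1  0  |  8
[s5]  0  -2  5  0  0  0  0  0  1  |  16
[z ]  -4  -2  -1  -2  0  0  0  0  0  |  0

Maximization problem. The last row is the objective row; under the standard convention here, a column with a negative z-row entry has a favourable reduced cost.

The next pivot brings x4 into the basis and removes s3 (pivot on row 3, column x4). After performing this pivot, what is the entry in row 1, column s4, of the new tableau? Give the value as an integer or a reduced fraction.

Pivot element is row 3, column x4: 3.
Normalize row 3: new (row 3, s4) = 0/3 = 0.
row 1 ← row 1 − (-1)·(new row 3): 0 − (-1)·0 = 0.

0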